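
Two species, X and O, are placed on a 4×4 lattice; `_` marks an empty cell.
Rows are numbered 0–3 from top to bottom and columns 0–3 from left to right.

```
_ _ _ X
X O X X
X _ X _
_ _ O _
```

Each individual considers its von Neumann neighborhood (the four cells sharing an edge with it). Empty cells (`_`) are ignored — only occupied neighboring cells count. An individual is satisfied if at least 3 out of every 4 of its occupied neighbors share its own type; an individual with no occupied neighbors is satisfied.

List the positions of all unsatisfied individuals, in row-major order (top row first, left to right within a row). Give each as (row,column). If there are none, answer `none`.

(1,0), (1,1), (1,2), (2,2), (3,2)

Row 0: (0,3)X 1/1 ✓
Row 1: (1,0)X 1/2 ✗ · (1,1)O 0/2 ✗ · (1,2)X 2/3 ✗ · (1,3)X 2/2 ✓
Row 2: (2,0)X 1/1 ✓ · (2,2)X 1/2 ✗
Row 3: (3,2)O 0/1 ✗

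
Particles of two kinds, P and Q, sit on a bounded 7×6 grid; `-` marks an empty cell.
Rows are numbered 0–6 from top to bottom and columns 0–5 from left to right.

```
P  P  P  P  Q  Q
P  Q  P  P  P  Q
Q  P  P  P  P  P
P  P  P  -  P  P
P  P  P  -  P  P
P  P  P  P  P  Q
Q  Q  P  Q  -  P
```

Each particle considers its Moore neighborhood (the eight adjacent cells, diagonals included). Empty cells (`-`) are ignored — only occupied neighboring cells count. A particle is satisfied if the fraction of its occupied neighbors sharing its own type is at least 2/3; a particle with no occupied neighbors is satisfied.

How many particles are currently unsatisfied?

13

Row 0: (0,0)P 2/3 ok · (0,1)P 4/5 ok · (0,2)P 4/5 ok · (0,3)P 4/5 ok · (0,4)Q 2/5 unhappy · (0,5)Q 2/3 ok
Row 1: (1,0)P 3/5 unhappy · (1,1)Q 1/8 unhappy · (1,2)P 7/8 ok · (1,3)P 7/8 ok · (1,4)P 5/8 unhappy · (1,5)Q 2/5 unhappy
Row 2: (2,0)Q 1/5 unhappy · (2,1)P 6/8 ok · (2,2)P 6/7 ok · (2,3)P 7/7 ok · (2,4)P 6/7 ok · (2,5)P 4/5 ok
Row 3: (3,0)P 4/5 ok · (3,1)P 7/8 ok · (3,2)P 6/6 ok · (3,4)P 6/6 ok · (3,5)P 5/5 ok
Row 4: (4,0)P 5/5 ok · (4,1)P 8/8 ok · (4,2)P 6/6 ok · (4,4)P 5/6 ok · (4,5)P 4/5 ok
Row 5: (5,0)P 3/5 unhappy · (5,1)P 6/8 ok · (5,2)P 5/7 ok · (5,3)P 5/6 ok · (5,4)P 4/6 ok · (5,5)Q 0/4 unhappy
Row 6: (6,0)Q 1/3 unhappy · (6,1)Q 1/5 unhappy · (6,2)P 3/5 unhappy · (6,3)Q 0/4 unhappy · (6,5)P 1/2 unhappy
Unsatisfied: (0,4), (1,0), (1,1), (1,4), (1,5), (2,0), (5,0), (5,5), (6,0), (6,1), (6,2), (6,3), (6,5) — 13 in total.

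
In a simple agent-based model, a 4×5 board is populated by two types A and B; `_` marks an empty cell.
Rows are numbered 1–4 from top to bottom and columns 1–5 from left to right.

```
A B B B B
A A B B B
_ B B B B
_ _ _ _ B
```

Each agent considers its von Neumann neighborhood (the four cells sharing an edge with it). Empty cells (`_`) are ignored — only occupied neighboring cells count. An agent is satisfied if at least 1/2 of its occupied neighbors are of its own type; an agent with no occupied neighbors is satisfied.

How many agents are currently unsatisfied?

2

(1,1)A 1/2 satisfied
(1,2)B 1/3 not
(1,3)B 3/3 satisfied
(1,4)B 3/3 satisfied
(1,5)B 2/2 satisfied
(2,1)A 2/2 satisfied
(2,2)A 1/4 not
(2,3)B 3/4 satisfied
(2,4)B 4/4 satisfied
(2,5)B 3/3 satisfied
(3,2)B 1/2 satisfied
(3,3)B 3/3 satisfied
(3,4)B 3/3 satisfied
(3,5)B 3/3 satisfied
(4,5)B 1/1 satisfied
Unsatisfied: (1,2), (2,2) — 2 in total.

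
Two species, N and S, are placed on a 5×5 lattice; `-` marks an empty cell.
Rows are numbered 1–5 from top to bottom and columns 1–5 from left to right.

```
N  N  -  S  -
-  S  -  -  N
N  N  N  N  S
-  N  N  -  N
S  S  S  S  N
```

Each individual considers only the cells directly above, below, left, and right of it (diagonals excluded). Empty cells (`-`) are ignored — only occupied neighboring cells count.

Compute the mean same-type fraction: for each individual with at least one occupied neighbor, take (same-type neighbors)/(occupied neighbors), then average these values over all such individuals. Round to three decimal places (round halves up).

Row 1: (1,1)N 1/1 · (1,2)N 1/2 · (1,4)S — no occupied neighbors
Row 2: (2,2)S 0/2 · (2,5)N 0/1
Row 3: (3,1)N 1/1 · (3,2)N 3/4 · (3,3)N 3/3 · (3,4)N 1/2 · (3,5)S 0/3
Row 4: (4,2)N 2/3 · (4,3)N 2/3 · (4,5)N 1/2
Row 5: (5,1)S 1/1 · (5,2)S 2/3 · (5,3)S 2/3 · (5,4)S 1/2 · (5,5)N 1/2
Sum over 17 individuals: 1/1 + 1/2 + 0/2 + 0/1 + 1/1 + 3/4 + 3/3 + 1/2 + 0/3 + 2/3 + 2/3 + 1/2 + 1/1 + 2/3 + 2/3 + 1/2 + 1/2 = 119/12; mean = 119/12 ÷ 17 = 7/12 = 0.583333… → 0.583.

0.583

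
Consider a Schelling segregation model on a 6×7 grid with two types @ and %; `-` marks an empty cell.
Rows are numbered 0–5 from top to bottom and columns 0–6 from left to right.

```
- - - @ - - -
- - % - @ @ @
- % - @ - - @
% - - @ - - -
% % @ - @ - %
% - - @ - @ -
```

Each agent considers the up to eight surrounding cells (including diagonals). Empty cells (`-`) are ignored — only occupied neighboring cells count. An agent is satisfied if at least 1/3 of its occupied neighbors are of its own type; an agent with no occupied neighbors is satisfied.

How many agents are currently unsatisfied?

Row 0: (0,3)@ 1/2 ✓
Row 1: (1,2)% 1/3 ✓ · (1,4)@ 3/3 ✓ · (1,5)@ 3/3 ✓ · (1,6)@ 2/2 ✓
Row 2: (2,1)% 2/2 ✓ · (2,3)@ 2/3 ✓ · (2,6)@ 2/2 ✓
Row 3: (3,0)% 3/3 ✓ · (3,3)@ 3/3 ✓
Row 4: (4,0)% 3/3 ✓ · (4,1)% 3/4 ✓ · (4,2)@ 2/3 ✓ · (4,4)@ 3/3 ✓ · (4,6)% 0/1 ✗
Row 5: (5,0)% 2/2 ✓ · (5,3)@ 2/2 ✓ · (5,5)@ 1/2 ✓
Unsatisfied: (4,6) — 1 in total.

1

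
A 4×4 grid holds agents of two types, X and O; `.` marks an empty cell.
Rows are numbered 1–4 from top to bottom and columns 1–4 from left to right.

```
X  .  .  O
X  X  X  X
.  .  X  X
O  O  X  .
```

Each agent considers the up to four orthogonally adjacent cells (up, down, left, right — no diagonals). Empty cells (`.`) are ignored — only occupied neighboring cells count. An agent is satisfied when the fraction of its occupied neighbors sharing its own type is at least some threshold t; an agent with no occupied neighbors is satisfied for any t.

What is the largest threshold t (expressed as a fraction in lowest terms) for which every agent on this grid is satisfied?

0/1

(1,1)X 1/1
(1,4)O 0/1
(2,1)X 2/2
(2,2)X 2/2
(2,3)X 3/3
(2,4)X 2/3
(3,3)X 3/3
(3,4)X 2/2
(4,1)O 1/1
(4,2)O 1/2
(4,3)X 1/2
The smallest same-type fraction is 0/1 at (1,4), which reduces to 0/1. Any threshold above that leaves this agent unsatisfied.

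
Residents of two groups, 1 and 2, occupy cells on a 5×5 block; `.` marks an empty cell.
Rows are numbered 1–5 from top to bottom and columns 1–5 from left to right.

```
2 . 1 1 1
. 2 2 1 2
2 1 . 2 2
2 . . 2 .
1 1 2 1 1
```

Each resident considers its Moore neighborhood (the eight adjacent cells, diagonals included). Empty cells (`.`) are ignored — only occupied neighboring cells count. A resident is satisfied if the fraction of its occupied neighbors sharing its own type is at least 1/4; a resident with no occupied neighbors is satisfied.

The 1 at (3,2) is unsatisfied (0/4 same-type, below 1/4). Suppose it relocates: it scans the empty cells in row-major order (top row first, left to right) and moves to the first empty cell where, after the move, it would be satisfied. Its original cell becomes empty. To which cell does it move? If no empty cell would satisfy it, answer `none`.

(1,2)

Vacating (3,2). Empty cells in order:
  (1,2): 1/4 same-type → satisfied — stop here.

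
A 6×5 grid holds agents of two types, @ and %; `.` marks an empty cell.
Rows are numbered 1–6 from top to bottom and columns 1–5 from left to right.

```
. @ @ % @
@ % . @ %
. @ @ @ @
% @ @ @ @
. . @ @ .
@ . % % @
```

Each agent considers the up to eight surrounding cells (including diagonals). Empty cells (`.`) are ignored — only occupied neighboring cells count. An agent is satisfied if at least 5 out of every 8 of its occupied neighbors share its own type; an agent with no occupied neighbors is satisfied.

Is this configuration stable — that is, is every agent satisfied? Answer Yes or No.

Row 1: (1,2)@ 2/3 satisfied · (1,3)@ 2/4 not · (1,4)% 1/4 not · (1,5)@ 1/3 not
Row 2: (2,1)@ 2/3 satisfied · (2,2)% 0/5 not · (2,4)@ 5/7 satisfied · (2,5)% 1/5 not
Row 3: (3,2)@ 4/6 satisfied · (3,3)@ 6/7 satisfied · (3,4)@ 6/7 satisfied · (3,5)@ 4/5 satisfied
Row 4: (4,1)% 0/2 not · (4,2)@ 4/5 satisfied · (4,3)@ 7/7 satisfied · (4,4)@ 7/7 satisfied · (4,5)@ 4/4 satisfied
Row 5: (5,3)@ 4/6 satisfied · (5,4)@ 5/7 satisfied
Row 6: (6,1)@ 0/0 satisfied · (6,3)% 1/3 not · (6,4)% 1/4 not · (6,5)@ 1/2 not
For instance (1,3) has only 2/4 same-type neighbors, below 5/8.

No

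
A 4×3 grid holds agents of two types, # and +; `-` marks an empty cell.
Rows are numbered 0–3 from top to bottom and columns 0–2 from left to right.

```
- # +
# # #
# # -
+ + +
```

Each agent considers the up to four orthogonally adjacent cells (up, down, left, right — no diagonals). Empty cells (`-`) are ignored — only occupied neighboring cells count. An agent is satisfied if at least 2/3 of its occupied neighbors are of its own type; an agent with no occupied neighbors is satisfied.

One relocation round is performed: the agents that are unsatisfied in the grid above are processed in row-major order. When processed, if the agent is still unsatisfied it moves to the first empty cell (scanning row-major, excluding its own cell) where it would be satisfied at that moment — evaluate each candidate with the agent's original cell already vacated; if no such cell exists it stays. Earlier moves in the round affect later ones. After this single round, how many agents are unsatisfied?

Initially unsatisfied (in order): (0,1), (0,2), (1,2), (3,0).
  (0,1) → (0,0).
  (0,2): no empty cell satisfies it; stays.
  (1,2) → (0,1).
  (3,0): no empty cell satisfies it; stays.
Resulting grid:
# # +
# # -
# # -
+ + +
Unsatisfied now: (0,2), (3,0).

2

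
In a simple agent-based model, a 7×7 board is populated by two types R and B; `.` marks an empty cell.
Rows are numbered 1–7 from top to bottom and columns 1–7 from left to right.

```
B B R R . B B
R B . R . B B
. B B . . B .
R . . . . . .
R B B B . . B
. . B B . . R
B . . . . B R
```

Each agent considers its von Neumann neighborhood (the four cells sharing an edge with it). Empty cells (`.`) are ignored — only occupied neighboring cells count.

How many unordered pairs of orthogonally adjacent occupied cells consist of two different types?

Scan each occupied cell's neighbors to the right and below so each pair is counted once.
From row 1: 2 unlike of 9 pairs (running 2/9).
From row 2: 1 unlike of 4 pairs (running 3/13).
From row 3: 0 unlike of 1 pairs (running 3/14).
From row 4: 0 unlike of 1 pairs (running 3/15).
From row 5: 2 unlike of 6 pairs (running 5/21).
From row 6: 0 unlike of 2 pairs (running 5/23).
From row 7: 1 unlike of 1 pairs (running 6/24).
Total adjacent occupied pairs: 24; unlike-type pairs: 6.

6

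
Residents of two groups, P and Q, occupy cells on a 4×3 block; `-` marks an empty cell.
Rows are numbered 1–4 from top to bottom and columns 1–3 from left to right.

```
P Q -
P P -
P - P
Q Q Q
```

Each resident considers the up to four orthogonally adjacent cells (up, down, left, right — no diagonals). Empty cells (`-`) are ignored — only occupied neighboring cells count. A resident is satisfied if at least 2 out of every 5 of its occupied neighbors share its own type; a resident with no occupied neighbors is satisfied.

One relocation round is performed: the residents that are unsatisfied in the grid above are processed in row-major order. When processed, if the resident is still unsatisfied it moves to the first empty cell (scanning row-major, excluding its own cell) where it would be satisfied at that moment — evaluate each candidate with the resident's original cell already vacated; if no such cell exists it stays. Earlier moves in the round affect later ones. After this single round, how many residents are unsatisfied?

1

Initially unsatisfied (in order): (1,2), (3,3).
  (1,2) → (1,3).
  (3,3) → (1,2).
Resulting grid:
P P Q
P P -
P - -
Q Q Q
Unsatisfied now: (1,3).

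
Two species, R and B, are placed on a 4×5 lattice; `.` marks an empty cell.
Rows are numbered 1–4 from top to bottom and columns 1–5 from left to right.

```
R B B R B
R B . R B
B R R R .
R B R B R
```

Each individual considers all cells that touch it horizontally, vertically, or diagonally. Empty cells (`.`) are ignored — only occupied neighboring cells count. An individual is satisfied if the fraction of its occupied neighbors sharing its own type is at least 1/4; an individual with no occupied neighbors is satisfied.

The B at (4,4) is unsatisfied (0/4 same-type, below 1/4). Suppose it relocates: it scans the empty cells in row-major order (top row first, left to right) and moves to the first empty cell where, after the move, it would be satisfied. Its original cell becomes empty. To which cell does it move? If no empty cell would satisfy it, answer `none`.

(2,3)

Vacating (4,4). Empty cells in order:
  (2,3): 3/8 same-type → satisfied — stop here.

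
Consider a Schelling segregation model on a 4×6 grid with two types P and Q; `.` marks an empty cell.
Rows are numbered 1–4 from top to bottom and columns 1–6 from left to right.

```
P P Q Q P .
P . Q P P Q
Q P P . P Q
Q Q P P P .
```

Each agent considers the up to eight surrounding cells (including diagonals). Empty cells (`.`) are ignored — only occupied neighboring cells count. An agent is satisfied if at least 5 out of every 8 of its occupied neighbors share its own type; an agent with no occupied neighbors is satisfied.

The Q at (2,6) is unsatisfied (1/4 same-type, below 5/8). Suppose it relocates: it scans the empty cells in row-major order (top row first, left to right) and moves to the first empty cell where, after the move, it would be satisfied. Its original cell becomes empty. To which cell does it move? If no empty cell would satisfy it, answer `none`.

none

Vacating (2,6). Empty cells in order:
  (1,6): 0/2 same-type → still unsatisfied.
  (2,2): 3/8 same-type → still unsatisfied.
  (3,4): 1/8 same-type → still unsatisfied.
  (4,6): 1/3 same-type → still unsatisfied.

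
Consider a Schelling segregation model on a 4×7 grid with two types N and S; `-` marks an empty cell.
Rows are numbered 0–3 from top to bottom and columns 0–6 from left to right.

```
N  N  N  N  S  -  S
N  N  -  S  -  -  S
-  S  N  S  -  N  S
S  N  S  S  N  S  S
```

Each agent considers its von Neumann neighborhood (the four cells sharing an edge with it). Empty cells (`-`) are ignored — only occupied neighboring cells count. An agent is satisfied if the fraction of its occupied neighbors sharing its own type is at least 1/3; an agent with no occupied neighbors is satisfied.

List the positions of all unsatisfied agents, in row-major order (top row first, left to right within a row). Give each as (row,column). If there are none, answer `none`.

(0,4), (2,1), (2,2), (2,5), (3,0), (3,1), (3,4)

Row 0: (0,0)N 2/2 ok · (0,1)N 3/3 ok · (0,2)N 2/2 ok · (0,3)N 1/3 ok · (0,4)S 0/1 unhappy · (0,6)S 1/1 ok
Row 1: (1,0)N 2/2 ok · (1,1)N 2/3 ok · (1,3)S 1/2 ok · (1,6)S 2/2 ok
Row 2: (2,1)S 0/3 unhappy · (2,2)N 0/3 unhappy · (2,3)S 2/3 ok · (2,5)N 0/2 unhappy · (2,6)S 2/3 ok
Row 3: (3,0)S 0/1 unhappy · (3,1)N 0/3 unhappy · (3,2)S 1/3 ok · (3,3)S 2/3 ok · (3,4)N 0/2 unhappy · (3,5)S 1/3 ok · (3,6)S 2/2 ok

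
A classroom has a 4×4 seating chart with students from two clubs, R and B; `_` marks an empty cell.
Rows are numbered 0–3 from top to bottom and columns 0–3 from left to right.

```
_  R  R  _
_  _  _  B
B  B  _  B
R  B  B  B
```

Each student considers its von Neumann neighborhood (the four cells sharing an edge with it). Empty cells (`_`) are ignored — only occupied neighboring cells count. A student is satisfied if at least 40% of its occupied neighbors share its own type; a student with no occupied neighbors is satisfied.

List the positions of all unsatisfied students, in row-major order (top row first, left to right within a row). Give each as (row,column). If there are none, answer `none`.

(3,0)

(0,1)R 1/1 satisfied
(0,2)R 1/1 satisfied
(1,3)B 1/1 satisfied
(2,0)B 1/2 satisfied
(2,1)B 2/2 satisfied
(2,3)B 2/2 satisfied
(3,0)R 0/2 not
(3,1)B 2/3 satisfied
(3,2)B 2/2 satisfied
(3,3)B 2/2 satisfied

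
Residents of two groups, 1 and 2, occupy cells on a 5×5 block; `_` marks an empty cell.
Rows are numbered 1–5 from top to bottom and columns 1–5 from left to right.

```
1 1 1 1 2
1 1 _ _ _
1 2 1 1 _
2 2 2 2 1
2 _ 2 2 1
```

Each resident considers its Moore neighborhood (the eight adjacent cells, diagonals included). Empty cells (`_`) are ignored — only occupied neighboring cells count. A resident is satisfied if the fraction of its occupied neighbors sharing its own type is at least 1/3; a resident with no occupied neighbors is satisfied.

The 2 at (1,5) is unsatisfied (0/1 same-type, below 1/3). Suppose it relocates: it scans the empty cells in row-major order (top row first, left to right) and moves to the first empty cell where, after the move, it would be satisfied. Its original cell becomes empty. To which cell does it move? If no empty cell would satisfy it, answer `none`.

(3,5)

Vacating (1,5). Empty cells in order:
  (2,3): 1/7 same-type → still unsatisfied.
  (2,4): 0/4 same-type → still unsatisfied.
  (2,5): 0/2 same-type → still unsatisfied.
  (3,5): 1/3 same-type → satisfied — stop here.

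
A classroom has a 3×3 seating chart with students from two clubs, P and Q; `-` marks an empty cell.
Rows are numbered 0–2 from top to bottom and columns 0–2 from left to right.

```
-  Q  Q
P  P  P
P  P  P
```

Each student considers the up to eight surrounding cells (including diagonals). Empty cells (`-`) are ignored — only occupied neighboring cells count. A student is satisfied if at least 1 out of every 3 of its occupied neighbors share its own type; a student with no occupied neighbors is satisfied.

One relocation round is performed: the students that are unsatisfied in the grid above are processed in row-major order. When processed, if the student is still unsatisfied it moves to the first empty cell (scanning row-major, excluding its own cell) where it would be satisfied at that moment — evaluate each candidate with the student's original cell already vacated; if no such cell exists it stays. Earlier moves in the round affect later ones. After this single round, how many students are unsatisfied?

Initially unsatisfied (in order): (0,1).
  (0,1): no empty cell satisfies it; stays.
Resulting grid:
- Q Q
P P P
P P P
Unsatisfied now: (0,1).

1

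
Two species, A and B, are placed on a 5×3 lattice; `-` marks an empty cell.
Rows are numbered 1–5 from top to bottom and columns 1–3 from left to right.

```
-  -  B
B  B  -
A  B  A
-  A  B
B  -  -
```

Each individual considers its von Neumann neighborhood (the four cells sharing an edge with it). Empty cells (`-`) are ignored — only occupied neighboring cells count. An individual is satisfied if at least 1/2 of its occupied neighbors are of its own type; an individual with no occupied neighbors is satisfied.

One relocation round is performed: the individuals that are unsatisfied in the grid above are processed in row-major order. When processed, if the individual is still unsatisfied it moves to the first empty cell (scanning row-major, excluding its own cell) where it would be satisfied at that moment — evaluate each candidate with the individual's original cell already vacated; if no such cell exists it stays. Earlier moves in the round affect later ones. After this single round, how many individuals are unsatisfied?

1

Initially unsatisfied (in order): (3,1), (3,2), (3,3), (4,2), (4,3).
  (3,1) → (4,1).
  (3,2) → (1,1).
  (3,3) → (3,1).
  (4,2): now satisfied by earlier moves; stays.
  (4,3) → (1,2).
Resulting grid:
B B B
B B -
A - -
A A -
B - -
Unsatisfied now: (5,1).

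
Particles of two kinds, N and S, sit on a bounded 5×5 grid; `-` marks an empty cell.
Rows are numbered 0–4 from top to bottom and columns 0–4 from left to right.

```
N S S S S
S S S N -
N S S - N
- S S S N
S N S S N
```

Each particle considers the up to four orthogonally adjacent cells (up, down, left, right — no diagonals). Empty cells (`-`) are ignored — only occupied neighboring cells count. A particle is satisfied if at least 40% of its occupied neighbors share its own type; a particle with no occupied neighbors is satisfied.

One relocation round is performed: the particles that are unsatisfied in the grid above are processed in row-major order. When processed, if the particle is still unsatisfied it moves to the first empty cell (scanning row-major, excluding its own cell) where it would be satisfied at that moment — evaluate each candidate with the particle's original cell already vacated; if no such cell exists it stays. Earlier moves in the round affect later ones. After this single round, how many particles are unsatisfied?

Initially unsatisfied (in order): (0,0), (1,0), (1,3), (2,0), (4,0), (4,1).
  (0,0) → (1,4).
  (1,0): now satisfied by earlier moves; stays.
  (1,3): no empty cell satisfies it; stays.
  (2,0) → (2,3).
  (4,0) → (0,0).
  (4,1) → (4,0).
Resulting grid:
S S S S S
S S S N N
- S S N N
- S S S N
N - S S N
All satisfied now.

0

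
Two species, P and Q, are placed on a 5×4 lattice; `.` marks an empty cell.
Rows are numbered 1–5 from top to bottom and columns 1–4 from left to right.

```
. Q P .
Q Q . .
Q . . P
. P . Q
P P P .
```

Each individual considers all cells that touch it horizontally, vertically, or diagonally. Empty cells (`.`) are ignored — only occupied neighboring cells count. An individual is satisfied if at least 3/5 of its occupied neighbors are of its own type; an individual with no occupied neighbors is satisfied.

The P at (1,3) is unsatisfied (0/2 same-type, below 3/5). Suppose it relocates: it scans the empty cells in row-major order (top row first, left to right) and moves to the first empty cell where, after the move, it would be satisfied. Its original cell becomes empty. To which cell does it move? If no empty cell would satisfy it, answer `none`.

(1,4)

Vacating (1,3). Empty cells in order:
  (1,1): 0/3 same-type → still unsatisfied.
  (1,4): 0/0 same-type → satisfied — stop here.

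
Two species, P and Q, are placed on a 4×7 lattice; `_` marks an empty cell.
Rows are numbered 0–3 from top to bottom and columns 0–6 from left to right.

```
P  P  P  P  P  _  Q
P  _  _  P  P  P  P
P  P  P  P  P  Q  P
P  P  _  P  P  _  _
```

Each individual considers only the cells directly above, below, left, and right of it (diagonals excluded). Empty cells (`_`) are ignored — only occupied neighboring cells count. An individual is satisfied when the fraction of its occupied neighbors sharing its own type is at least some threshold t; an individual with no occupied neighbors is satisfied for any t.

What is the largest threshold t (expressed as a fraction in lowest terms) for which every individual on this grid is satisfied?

0/1

(0,0)P 2/2
(0,1)P 2/2
(0,2)P 2/2
(0,3)P 3/3
(0,4)P 2/2
(0,6)Q 0/1
(1,0)P 2/2
(1,3)P 3/3
(1,4)P 4/4
(1,5)P 2/3
(1,6)P 2/3
(2,0)P 3/3
(2,1)P 3/3
(2,2)P 2/2
(2,3)P 4/4
(2,4)P 3/4
(2,5)Q 0/3
(2,6)P 1/2
(3,0)P 2/2
(3,1)P 2/2
(3,3)P 2/2
(3,4)P 2/2
The smallest same-type fraction is 0/1 at (0,6), which reduces to 0/1. Any threshold above that leaves this individual unsatisfied.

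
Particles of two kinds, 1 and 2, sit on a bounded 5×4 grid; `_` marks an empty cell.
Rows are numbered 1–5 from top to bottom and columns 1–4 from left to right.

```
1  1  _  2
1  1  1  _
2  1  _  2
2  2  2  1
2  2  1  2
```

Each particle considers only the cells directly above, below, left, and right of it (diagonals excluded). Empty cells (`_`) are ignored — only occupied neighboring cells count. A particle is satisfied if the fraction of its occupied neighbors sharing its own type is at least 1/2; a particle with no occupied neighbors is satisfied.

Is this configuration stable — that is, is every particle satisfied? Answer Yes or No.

No

Row 1: (1,1)1 2/2 ✓ · (1,2)1 2/2 ✓ · (1,4)2 0/0 ✓
Row 2: (2,1)1 2/3 ✓ · (2,2)1 4/4 ✓ · (2,3)1 1/1 ✓
Row 3: (3,1)2 1/3 ✗ · (3,2)1 1/3 ✗ · (3,4)2 0/1 ✗
Row 4: (4,1)2 3/3 ✓ · (4,2)2 3/4 ✓ · (4,3)2 1/3 ✗ · (4,4)1 0/3 ✗
Row 5: (5,1)2 2/2 ✓ · (5,2)2 2/3 ✓ · (5,3)1 0/3 ✗ · (5,4)2 0/2 ✗
For instance (3,1) has only 1/3 same-type neighbors, below 1/2.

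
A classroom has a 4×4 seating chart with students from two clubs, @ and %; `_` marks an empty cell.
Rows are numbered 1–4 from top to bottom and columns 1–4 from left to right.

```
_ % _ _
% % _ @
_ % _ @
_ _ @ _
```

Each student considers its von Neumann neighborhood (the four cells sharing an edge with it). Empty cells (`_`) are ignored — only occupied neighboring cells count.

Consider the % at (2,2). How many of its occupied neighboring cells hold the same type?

3

Occupied neighbors of (2,2): (1,2)=%, (3,2)=%, (2,1)=%.
Same type (%): 3 of 3.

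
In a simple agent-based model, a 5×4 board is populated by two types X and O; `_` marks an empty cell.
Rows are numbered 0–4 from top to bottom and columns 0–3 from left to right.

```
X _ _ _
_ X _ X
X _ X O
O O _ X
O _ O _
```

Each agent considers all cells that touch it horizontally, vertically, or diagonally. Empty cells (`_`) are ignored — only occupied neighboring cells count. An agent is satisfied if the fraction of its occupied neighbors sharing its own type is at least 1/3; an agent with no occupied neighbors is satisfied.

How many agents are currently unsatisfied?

(0,0)X 1/1 ok
(1,1)X 3/3 ok
(1,3)X 1/2 ok
(2,0)X 1/3 ok
(2,2)X 3/5 ok
(2,3)O 0/3 unhappy
(3,0)O 2/3 ok
(3,1)O 3/5 ok
(3,3)X 1/3 ok
(4,0)O 2/2 ok
(4,2)O 1/2 ok
Unsatisfied: (2,3) — 1 in total.

1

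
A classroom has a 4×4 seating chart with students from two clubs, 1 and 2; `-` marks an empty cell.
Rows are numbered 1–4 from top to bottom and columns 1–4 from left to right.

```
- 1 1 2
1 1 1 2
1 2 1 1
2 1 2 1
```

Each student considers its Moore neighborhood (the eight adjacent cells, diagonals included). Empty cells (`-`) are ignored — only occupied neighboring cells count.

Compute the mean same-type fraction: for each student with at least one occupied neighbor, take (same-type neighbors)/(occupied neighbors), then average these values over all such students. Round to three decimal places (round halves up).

0.536

Row 1: (1,2)1 4/4 · (1,3)1 3/5 · (1,4)2 1/3
Row 2: (2,1)1 3/4 · (2,2)1 6/7 · (2,3)1 5/8 · (2,4)2 1/5
Row 3: (3,1)1 3/5 · (3,2)2 2/8 · (3,3)1 5/8 · (3,4)1 3/5
Row 4: (4,1)2 1/3 · (4,2)1 2/5 · (4,3)2 1/5 · (4,4)1 2/3
Sum over 15 students: 4/4 + 3/5 + 1/3 + 3/4 + 6/7 + 5/8 + 1/5 + 3/5 + 2/8 + 5/8 + 3/5 + 1/3 + 2/5 + 1/5 + 2/3 = 3377/420; mean = 3377/420 ÷ 15 = 3377/6300 = 0.536031… → 0.536.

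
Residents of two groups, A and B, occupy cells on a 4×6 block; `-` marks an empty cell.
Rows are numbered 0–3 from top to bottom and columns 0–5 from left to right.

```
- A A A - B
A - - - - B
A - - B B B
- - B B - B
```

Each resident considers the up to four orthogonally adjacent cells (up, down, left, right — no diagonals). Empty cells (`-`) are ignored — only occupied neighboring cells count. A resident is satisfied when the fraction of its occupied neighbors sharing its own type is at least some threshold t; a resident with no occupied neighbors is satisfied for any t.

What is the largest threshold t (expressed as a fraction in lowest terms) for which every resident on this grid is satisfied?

1/1

(0,1)A 1/1
(0,2)A 2/2
(0,3)A 1/1
(0,5)B 1/1
(1,0)A 1/1
(1,5)B 2/2
(2,0)A 1/1
(2,3)B 2/2
(2,4)B 2/2
(2,5)B 3/3
(3,2)B 1/1
(3,3)B 2/2
(3,5)B 1/1
The smallest same-type fraction is 1/1 at (0,1), which reduces to 1/1. Any threshold above that leaves this resident unsatisfied.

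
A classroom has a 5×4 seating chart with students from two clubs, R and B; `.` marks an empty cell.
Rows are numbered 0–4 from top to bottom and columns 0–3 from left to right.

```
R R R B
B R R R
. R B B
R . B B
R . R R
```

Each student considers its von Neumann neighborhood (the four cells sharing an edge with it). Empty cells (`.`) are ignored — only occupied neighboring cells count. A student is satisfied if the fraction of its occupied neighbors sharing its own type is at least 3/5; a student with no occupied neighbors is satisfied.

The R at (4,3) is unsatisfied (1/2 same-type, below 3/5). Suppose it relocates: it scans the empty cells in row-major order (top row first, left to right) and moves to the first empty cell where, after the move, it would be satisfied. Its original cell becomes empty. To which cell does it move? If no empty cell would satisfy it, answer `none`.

(2,0)

Vacating (4,3). Empty cells in order:
  (2,0): 2/3 same-type → satisfied — stop here.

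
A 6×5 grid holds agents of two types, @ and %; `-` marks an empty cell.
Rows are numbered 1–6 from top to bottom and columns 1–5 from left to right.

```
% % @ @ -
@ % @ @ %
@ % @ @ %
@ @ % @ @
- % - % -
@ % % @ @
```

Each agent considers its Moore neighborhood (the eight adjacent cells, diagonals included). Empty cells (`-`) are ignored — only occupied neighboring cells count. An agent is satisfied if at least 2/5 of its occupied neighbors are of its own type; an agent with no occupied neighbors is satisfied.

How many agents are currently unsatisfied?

8

Row 1: (1,1)% 2/3 ✓ · (1,2)% 2/5 ✓ · (1,3)@ 3/5 ✓ · (1,4)@ 3/4 ✓
Row 2: (2,1)@ 1/5 ✗ · (2,2)% 3/8 ✗ · (2,3)@ 5/8 ✓ · (2,4)@ 5/7 ✓ · (2,5)% 1/4 ✗
Row 3: (3,1)@ 3/5 ✓ · (3,2)% 2/8 ✗ · (3,3)@ 5/8 ✓ · (3,4)@ 5/8 ✓ · (3,5)% 1/5 ✗
Row 4: (4,1)@ 2/4 ✓ · (4,2)@ 3/6 ✓ · (4,3)% 3/7 ✓ · (4,4)@ 3/6 ✓ · (4,5)@ 2/4 ✓
Row 5: (5,2)% 3/6 ✓ · (5,4)% 2/6 ✗
Row 6: (6,1)@ 0/2 ✗ · (6,2)% 2/3 ✓ · (6,3)% 3/4 ✓ · (6,4)@ 1/3 ✗ · (6,5)@ 1/2 ✓
Unsatisfied: (2,1), (2,2), (2,5), (3,2), (3,5), (5,4), (6,1), (6,4) — 8 in total.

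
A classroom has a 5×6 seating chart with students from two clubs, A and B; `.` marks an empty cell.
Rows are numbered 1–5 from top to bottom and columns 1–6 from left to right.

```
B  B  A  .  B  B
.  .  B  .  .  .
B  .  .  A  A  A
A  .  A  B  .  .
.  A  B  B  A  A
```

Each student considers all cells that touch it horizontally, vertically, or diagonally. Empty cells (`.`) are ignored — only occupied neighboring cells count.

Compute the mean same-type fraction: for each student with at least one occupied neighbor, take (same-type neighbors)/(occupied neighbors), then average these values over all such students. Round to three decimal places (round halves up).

0.578

Row 1: (1,1)B 1/1 · (1,2)B 2/3 · (1,3)A 0/2 · (1,5)B 1/1 · (1,6)B 1/1
Row 2: (2,3)B 1/3
Row 3: (3,1)B 0/1 · (3,4)A 2/4 · (3,5)A 2/3 · (3,6)A 1/1
Row 4: (4,1)A 1/2 · (4,3)A 2/5 · (4,4)B 2/6
Row 5: (5,2)A 2/3 · (5,3)B 2/4 · (5,4)B 2/4 · (5,5)A 1/3 · (5,6)A 1/1
Sum over 18 students: 1/1 + 2/3 + 0/2 + 1/1 + 1/1 + 1/3 + 0/1 + 2/4 + 2/3 + 1/1 + 1/2 + 2/5 + 2/6 + 2/3 + 2/4 + 2/4 + 1/3 + 1/1 = 52/5; mean = 52/5 ÷ 18 = 26/45 = 0.577777… → 0.578.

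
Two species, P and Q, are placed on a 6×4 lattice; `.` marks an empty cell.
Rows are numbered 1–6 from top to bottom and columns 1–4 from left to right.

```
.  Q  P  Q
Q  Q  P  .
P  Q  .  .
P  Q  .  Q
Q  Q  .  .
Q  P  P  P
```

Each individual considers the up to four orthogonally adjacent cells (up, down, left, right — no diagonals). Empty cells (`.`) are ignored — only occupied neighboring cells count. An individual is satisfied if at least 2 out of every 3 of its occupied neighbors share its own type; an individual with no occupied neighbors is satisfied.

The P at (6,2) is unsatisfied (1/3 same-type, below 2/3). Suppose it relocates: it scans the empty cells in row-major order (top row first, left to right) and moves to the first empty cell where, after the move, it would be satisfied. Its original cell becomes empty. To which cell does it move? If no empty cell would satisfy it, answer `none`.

none

Vacating (6,2). Empty cells in order:
  (1,1): 0/2 same-type → still unsatisfied.
  (2,4): 1/2 same-type → still unsatisfied.
  (3,3): 1/2 same-type → still unsatisfied.
  (3,4): 0/1 same-type → still unsatisfied.
  (4,3): 0/2 same-type → still unsatisfied.
  (5,3): 1/2 same-type → still unsatisfied.
  (5,4): 1/2 same-type → still unsatisfied.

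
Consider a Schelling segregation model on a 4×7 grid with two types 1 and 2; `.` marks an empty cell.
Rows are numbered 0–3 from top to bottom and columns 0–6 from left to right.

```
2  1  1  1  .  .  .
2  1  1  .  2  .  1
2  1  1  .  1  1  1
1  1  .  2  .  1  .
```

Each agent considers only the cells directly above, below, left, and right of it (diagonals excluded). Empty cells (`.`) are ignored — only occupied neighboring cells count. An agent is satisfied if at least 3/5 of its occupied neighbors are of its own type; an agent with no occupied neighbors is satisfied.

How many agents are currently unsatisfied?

(0,0)2 1/2 unhappy
(0,1)1 2/3 ok
(0,2)1 3/3 ok
(0,3)1 1/1 ok
(1,0)2 2/3 ok
(1,1)1 3/4 ok
(1,2)1 3/3 ok
(1,4)2 0/1 unhappy
(1,6)1 1/1 ok
(2,0)2 1/3 unhappy
(2,1)1 3/4 ok
(2,2)1 2/2 ok
(2,4)1 1/2 unhappy
(2,5)1 3/3 ok
(2,6)1 2/2 ok
(3,0)1 1/2 unhappy
(3,1)1 2/2 ok
(3,3)2 0/0 ok
(3,5)1 1/1 ok
Unsatisfied: (0,0), (1,4), (2,0), (2,4), (3,0) — 5 in total.

5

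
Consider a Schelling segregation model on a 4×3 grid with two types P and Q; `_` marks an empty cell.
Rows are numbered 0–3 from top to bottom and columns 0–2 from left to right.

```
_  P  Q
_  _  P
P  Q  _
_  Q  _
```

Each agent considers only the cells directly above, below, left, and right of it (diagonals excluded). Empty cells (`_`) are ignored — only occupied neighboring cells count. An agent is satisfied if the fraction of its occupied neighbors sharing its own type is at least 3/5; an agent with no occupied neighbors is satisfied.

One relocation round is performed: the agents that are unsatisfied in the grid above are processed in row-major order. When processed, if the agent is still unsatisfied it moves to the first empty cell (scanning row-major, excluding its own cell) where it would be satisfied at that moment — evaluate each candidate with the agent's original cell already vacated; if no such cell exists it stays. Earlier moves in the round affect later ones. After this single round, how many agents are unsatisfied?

0

Initially unsatisfied (in order): (0,1), (0,2), (1,2), (2,0), (2,1).
  (0,1) → (0,0).
  (0,2) → (3,2).
  (1,2): now satisfied by earlier moves; stays.
  (2,0) → (0,1).
  (2,1): now satisfied by earlier moves; stays.
Resulting grid:
P P _
_ _ P
_ Q _
_ Q Q
All satisfied now.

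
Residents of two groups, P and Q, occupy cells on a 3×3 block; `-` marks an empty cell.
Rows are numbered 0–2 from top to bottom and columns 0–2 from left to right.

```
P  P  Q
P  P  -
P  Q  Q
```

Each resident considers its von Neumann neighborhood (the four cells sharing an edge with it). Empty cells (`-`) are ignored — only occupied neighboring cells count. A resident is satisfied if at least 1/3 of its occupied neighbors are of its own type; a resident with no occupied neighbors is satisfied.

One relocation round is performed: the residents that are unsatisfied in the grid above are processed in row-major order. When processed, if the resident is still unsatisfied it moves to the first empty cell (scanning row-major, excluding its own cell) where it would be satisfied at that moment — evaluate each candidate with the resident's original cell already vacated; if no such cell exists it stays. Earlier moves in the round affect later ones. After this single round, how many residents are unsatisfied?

0

Initially unsatisfied (in order): (0,2).
  (0,2) → (1,2).
Resulting grid:
P P -
P P Q
P Q Q
All satisfied now.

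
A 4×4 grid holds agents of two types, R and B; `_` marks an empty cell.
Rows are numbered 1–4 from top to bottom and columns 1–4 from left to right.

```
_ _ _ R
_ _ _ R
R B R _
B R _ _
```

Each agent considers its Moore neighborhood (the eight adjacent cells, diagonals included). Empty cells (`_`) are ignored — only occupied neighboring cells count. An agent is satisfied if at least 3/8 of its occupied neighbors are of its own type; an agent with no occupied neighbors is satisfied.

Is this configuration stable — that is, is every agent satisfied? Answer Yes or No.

No

Row 1: (1,4)R 1/1 ok
Row 2: (2,4)R 2/2 ok
Row 3: (3,1)R 1/3 unhappy · (3,2)B 1/4 unhappy · (3,3)R 2/3 ok
Row 4: (4,1)B 1/3 unhappy · (4,2)R 2/4 ok
For instance (3,1) has only 1/3 same-type neighbors, below 3/8.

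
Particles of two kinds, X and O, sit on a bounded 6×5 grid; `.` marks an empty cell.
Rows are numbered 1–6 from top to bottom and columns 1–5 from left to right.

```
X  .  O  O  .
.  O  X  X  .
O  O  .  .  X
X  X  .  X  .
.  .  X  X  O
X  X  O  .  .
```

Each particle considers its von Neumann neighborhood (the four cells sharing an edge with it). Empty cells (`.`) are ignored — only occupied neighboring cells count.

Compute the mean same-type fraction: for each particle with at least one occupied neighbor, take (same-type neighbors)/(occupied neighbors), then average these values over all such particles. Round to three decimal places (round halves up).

0.510

(1,1)X — no occupied neighbors
(1,3)O 1/2
(1,4)O 1/2
(2,2)O 1/2
(2,3)X 1/3
(2,4)X 1/2
(3,1)O 1/2
(3,2)O 2/3
(3,5)X — no occupied neighbors
(4,1)X 1/2
(4,2)X 1/2
(4,4)X 1/1
(5,3)X 1/2
(5,4)X 2/3
(5,5)O 0/1
(6,1)X 1/1
(6,2)X 1/2
(6,3)O 0/2
Sum over 16 particles: 1/2 + 1/2 + 1/2 + 1/3 + 1/2 + 1/2 + 2/3 + 1/2 + 1/2 + 1/1 + 1/2 + 2/3 + 0/1 + 1/1 + 1/2 + 0/2 = 49/6; mean = 49/6 ÷ 16 = 49/96 = 0.510416… → 0.510.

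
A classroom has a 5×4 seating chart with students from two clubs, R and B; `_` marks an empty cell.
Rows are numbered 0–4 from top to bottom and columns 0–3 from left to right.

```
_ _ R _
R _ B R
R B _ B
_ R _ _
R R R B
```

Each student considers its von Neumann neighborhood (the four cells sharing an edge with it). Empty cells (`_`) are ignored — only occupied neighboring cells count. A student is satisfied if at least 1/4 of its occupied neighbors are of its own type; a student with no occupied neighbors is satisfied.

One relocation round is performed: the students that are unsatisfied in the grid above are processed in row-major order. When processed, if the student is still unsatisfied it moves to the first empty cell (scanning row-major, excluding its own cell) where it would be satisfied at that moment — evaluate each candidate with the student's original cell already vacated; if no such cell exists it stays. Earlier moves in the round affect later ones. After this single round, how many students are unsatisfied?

Initially unsatisfied (in order): (0,2), (1,2), (1,3), (2,1), (2,3), (4,3).
  (0,2) → (0,0).
  (1,2) → (0,2).
  (1,3) → (0,1).
  (2,1) → (0,3).
  (2,3): now satisfied by earlier moves; stays.
  (4,3) → (1,2).
Resulting grid:
R R B B
R _ B _
R _ _ B
_ R _ _
R R R _
All satisfied now.

0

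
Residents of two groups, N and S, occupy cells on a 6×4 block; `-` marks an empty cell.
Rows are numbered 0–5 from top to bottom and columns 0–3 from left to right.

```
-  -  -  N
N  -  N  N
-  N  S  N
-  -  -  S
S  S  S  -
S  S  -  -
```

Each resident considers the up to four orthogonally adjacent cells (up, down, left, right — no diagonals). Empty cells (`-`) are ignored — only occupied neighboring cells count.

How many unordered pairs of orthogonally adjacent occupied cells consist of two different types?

4

Scan each occupied cell's neighbors to the right and below so each pair is counted once.
Row 0: N(0,3)–N(1,3)=  → 0/1 unlike.
Row 1: N(1,2)–N(1,3)= N(1,2)–S(2,2)≠ N(1,3)–N(2,3)=  → 1/3 unlike.
Row 2: N(2,1)–S(2,2)≠ S(2,2)–N(2,3)≠ N(2,3)–S(3,3)≠  → 3/3 unlike.
Row 4: S(4,0)–S(4,1)= S(4,0)–S(5,0)= S(4,1)–S(4,2)= S(4,1)–S(5,1)=  → 0/4 unlike.
Row 5: S(5,0)–S(5,1)=  → 0/1 unlike.
Total adjacent occupied pairs: 12; unlike-type pairs: 4.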